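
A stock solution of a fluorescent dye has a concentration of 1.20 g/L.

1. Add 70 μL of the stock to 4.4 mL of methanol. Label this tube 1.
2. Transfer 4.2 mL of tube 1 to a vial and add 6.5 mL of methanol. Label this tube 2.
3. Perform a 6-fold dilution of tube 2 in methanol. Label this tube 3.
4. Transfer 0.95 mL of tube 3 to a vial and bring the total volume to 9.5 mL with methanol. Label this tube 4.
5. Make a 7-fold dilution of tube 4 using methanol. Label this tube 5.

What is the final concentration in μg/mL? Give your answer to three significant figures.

0.0176 μg/mL

Step 1: 70 μL + 4.4 mL = 4470 μL total → factor 4470/70 = 63.857
Step 2: 4.2 mL + 6.5 mL = 10.7 mL total → factor 10.7/4.2 = 2.5476
Step 3: 6-fold → factor 6
Step 4: 0.95 mL brought to 9.5 mL → factor 9.5/0.95 = 10
Step 5: 7-fold → factor 7
Overall dilution factor = 63.857 × 2.5476 × 6 × 10 × 7 = 68327
Final = 1.20 g/L / 68327 = 1.756 × 10^-5 g/L = 0.0176 μg/mL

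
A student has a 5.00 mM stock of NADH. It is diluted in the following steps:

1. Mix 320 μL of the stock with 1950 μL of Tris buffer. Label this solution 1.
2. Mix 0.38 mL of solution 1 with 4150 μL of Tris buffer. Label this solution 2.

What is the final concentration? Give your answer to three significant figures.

Step 1: 320 μL + 1950 μL = 2270 μL total → factor 2270/320 = 7.0938
Step 2: 0.38 mL + 4150 μL = 4.53 mL total → factor 4.53/0.38 = 11.921
Overall dilution factor = 7.0938 × 11.921 = 84.565
Final = 5.00 mM / 84.565 = 0.0591 mM

0.0591 mM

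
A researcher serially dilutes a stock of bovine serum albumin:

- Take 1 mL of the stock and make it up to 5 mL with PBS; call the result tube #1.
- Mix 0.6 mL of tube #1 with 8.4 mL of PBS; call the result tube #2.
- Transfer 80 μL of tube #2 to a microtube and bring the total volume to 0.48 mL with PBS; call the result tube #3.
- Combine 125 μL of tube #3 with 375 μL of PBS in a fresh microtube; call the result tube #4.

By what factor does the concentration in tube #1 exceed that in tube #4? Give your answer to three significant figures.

Step 1: 1 mL brought to 5 mL → factor 5/1 = 5
Step 2: 0.6 mL + 8.4 mL = 9 mL total → factor 9/0.6 = 15
Step 3: 80 μL brought to 0.48 mL → factor 480/80 = 6
Step 4: 125 μL + 375 μL = 500 μL total → factor 500/125 = 4
Dilution factor to tube #1 = 5; to tube #4 = 1800
[tube #1]/[tube #4] = (factor to tube #4)/(factor to tube #1) = 1800/5 = 360

360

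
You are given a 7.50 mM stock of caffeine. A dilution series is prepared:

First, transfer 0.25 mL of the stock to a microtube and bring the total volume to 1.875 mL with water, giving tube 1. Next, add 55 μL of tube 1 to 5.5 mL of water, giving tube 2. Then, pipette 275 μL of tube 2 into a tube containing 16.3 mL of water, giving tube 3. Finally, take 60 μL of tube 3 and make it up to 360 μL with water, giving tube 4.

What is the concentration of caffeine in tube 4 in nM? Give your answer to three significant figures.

27.4 nM

Step 1: 0.25 mL brought to 1.875 mL → factor 1.875/0.25 = 7.5
Step 2: 55 μL + 5.5 mL = 5555 μL total → factor 5555/55 = 101
Step 3: 275 μL + 16.3 mL = 16575 μL total → factor 16575/275 = 60.273
Step 4: 60 μL brought to 360 μL → factor 360/60 = 6
Overall dilution factor = 7.5 × 101 × 60.273 × 6 = 2.7394 × 10^5
Final = 7.50 mM / 2.7394 × 10^5 = 2.738 × 10^-5 mM = 27.4 nM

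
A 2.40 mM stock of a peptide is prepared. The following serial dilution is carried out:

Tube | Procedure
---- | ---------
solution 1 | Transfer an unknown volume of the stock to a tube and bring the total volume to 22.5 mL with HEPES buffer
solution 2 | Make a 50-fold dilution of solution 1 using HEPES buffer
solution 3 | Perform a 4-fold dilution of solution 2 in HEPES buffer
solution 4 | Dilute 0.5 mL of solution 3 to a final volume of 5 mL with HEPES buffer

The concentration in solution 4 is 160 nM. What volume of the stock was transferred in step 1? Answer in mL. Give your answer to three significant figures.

Step 1: v brought to 22.5 mL → factor = 22.5 mL/v
Step 2: 50-fold → factor 50
Step 3: 4-fold → factor 4
Step 4: 0.5 mL brought to 5 mL → factor 5/0.5 = 10
Product of known-step factors = 2000
Overall factor = 2.40 mM / (160 nM) = 15000
Step-1 factor = 15000 / 2000 = 7.5
v = 22.5 mL / 7.5 = 3.00 mL

3.00 mL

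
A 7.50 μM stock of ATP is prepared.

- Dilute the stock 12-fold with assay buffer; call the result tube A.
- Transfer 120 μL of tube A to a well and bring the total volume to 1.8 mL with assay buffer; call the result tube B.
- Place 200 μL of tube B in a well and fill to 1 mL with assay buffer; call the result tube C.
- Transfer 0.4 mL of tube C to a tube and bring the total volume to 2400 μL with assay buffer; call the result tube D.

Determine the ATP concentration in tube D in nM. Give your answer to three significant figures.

1.39 nM

Step 1: 12-fold → factor 12
Step 2: 120 μL brought to 1.8 mL → factor 1800/120 = 15
Step 3: 200 μL brought to 1 mL → factor 1000/200 = 5
Step 4: 0.4 mL brought to 2400 μL → factor 2.4/0.4 = 6
Overall dilution factor = 12 × 15 × 5 × 6 = 5400
Final = 7.50 μM / 5400 = 0.001389 μM = 1.39 nM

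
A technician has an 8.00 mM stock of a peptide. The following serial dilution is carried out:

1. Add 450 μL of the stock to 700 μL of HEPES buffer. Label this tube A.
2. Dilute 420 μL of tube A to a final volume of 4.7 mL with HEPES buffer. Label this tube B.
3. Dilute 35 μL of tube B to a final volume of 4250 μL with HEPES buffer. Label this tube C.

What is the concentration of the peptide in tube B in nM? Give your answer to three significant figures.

2.80 × 10^5 nM

Step 1: 450 μL + 700 μL = 1150 μL total → factor 1150/450 = 2.5556
Step 2: 420 μL brought to 4.7 mL → factor 4700/420 = 11.19
Dilution factor through tube B = 2.5556 × 11.19 = 28.598
[tube B] = 8.00 mM / 28.598 = 0.2797 mM = 2.80 × 10^5 nM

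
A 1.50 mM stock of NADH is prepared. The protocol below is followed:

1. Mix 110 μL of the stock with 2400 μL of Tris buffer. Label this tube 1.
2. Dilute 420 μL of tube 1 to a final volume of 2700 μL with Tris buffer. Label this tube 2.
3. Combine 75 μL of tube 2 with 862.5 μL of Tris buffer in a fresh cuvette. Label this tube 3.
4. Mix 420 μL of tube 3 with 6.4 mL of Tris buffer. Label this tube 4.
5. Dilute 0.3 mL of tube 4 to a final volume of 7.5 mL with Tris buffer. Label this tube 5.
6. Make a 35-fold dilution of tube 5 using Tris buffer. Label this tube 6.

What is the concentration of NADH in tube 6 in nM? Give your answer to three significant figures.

0.0576 nM

Step 1: 110 μL + 2400 μL = 2510 μL total → factor 2510/110 = 22.818
Step 2: 420 μL brought to 2700 μL → factor 2700/420 = 6.4286
Step 3: 75 μL + 862.5 μL = 937.5 μL total → factor 937.5/75 = 12.5
Step 4: 420 μL + 6.4 mL = 6820 μL total → factor 6820/420 = 16.238
Step 5: 0.3 mL brought to 7.5 mL → factor 7.5/0.3 = 25
Step 6: 35-fold → factor 35
Overall dilution factor = 22.818 × 6.4286 × 12.5 × 16.238 × 25 × 35 = 2.6052 × 10^7
Final = 1.50 mM / 2.6052 × 10^7 = 5.758 × 10^-8 mM = 0.0576 nM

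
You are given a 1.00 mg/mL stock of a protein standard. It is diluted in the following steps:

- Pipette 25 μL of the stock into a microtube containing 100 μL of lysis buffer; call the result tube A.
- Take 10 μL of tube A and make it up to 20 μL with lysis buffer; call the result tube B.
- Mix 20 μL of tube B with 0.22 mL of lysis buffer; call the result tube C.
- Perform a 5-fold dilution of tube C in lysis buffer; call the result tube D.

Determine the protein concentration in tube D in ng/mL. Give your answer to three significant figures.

1.67 × 10^3 ng/mL

Step 1: 25 μL + 100 μL = 125 μL total → factor 125/25 = 5
Step 2: 10 μL brought to 20 μL → factor 20/10 = 2
Step 3: 20 μL + 0.22 mL = 240 μL total → factor 240/20 = 12
Step 4: 5-fold → factor 5
Overall dilution factor = 5 × 2 × 12 × 5 = 600
Final = 1.00 mg/mL / 600 = 0.001667 mg/mL = 1.67 × 10^3 ng/mL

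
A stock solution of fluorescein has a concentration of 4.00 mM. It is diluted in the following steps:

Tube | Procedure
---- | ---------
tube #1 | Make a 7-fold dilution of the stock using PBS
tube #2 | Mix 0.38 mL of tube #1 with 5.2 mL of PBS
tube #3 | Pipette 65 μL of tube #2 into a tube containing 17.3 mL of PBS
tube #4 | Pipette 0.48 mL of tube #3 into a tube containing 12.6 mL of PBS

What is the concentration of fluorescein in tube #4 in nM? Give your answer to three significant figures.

Step 1: 7-fold → factor 7
Step 2: 0.38 mL + 5.2 mL = 5.58 mL total → factor 5.58/0.38 = 14.684
Step 3: 65 μL + 17.3 mL = 17365 μL total → factor 17365/65 = 267.15
Step 4: 0.48 mL + 12.6 mL = 13.08 mL total → factor 13.08/0.48 = 27.25
Dilution factor through tube #4 = 7 × 14.684 × 267.15 × 27.25 = 7.483 × 10^5
[tube #4] = 4.00 mM / 7.483 × 10^5 = 5.345 × 10^-6 mM = 5.35 nM

5.35 nM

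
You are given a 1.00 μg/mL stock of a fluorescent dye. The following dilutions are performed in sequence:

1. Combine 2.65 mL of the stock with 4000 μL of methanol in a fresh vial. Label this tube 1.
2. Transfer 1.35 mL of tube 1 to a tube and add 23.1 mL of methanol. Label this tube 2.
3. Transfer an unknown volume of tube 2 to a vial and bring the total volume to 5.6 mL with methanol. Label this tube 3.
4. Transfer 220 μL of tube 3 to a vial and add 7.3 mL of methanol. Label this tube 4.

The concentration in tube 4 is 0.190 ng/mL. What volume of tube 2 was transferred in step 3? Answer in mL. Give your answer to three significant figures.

Step 1: 2.65 mL + 4000 μL = 6.65 mL total → factor 6.65/2.65 = 2.5094
Step 2: 1.35 mL + 23.1 mL = 24.45 mL total → factor 24.45/1.35 = 18.111
Step 3: v brought to 5.6 mL → factor = 5.6 mL/v
Step 4: 220 μL + 7.3 mL = 7520 μL total → factor 7520/220 = 34.182
Product of known-step factors = 1553.5
Overall factor = 1.00 μg/mL / (0.190 ng/mL) = 5263.2
Step-3 factor = 5263.2 / 1553.5 = 3.3879
v = 5.6 mL / 3.3879 = 1.65 mL

1.65 mL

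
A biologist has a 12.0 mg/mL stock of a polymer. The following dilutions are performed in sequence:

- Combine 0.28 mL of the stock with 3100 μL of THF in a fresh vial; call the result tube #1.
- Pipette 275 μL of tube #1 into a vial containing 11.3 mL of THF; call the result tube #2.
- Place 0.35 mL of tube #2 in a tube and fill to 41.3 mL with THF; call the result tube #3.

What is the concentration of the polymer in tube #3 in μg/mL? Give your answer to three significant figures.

Step 1: 0.28 mL + 3100 μL = 3.38 mL total → factor 3.38/0.28 = 12.071
Step 2: 275 μL + 11.3 mL = 11575 μL total → factor 11575/275 = 42.091
Step 3: 0.35 mL brought to 41.3 mL → factor 41.3/0.35 = 118
Overall dilution factor = 12.071 × 42.091 × 118 = 59955
Final = 12.0 mg/mL / 59955 = 0.0002001 mg/mL = 0.200 μg/mL

0.200 μg/mL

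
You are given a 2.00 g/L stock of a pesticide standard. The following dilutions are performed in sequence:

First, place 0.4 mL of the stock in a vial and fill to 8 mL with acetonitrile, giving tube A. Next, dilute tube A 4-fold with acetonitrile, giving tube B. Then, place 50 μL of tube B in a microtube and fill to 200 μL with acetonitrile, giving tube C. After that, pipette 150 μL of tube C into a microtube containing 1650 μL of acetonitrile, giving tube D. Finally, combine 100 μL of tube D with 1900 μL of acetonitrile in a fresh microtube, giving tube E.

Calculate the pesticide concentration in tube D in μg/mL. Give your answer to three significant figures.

0.521 μg/mL

Step 1: 0.4 mL brought to 8 mL → factor 8/0.4 = 20
Step 2: 4-fold → factor 4
Step 3: 50 μL brought to 200 μL → factor 200/50 = 4
Step 4: 150 μL + 1650 μL = 1800 μL total → factor 1800/150 = 12
Dilution factor through tube D = 20 × 4 × 4 × 12 = 3840
[tube D] = 2.00 g/L / 3840 = 0.0005208 g/L = 0.521 μg/mL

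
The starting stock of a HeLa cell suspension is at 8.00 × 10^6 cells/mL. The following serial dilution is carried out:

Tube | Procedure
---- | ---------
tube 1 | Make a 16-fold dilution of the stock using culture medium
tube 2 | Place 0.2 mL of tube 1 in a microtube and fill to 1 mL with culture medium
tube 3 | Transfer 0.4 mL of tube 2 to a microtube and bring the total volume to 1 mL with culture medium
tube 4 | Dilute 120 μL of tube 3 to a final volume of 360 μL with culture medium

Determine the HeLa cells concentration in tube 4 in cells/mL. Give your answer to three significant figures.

Step 1: 16-fold → factor 16
Step 2: 0.2 mL brought to 1 mL → factor 1/0.2 = 5
Step 3: 0.4 mL brought to 1 mL → factor 1/0.4 = 2.5
Step 4: 120 μL brought to 360 μL → factor 360/120 = 3
Overall dilution factor = 16 × 5 × 2.5 × 3 = 600
Final = 8.00 × 10^6 cells/mL / 600 = 1.33 × 10^4 cells/mL

1.33 × 10^4 cells/mL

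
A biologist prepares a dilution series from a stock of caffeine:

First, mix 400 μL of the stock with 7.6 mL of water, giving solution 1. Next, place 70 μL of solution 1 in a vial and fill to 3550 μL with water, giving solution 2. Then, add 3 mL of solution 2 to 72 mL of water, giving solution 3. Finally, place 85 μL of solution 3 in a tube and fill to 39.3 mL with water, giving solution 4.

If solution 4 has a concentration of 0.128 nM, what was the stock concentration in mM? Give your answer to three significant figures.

Step 1: 400 μL + 7.6 mL = 8000 μL total → factor 8000/400 = 20
Step 2: 70 μL brought to 3550 μL → factor 3550/70 = 50.714
Step 3: 3 mL + 72 mL = 75 mL total → factor 75/3 = 25
Step 4: 85 μL brought to 39.3 mL → factor 39300/85 = 462.35
Overall dilution factor = 20 × 50.714 × 25 × 462.35 = 1.1724 × 10^7
Stock = 0.128 nM × 1.1724 × 10^7 = 1.501 × 10^6 nM = 1.50 mM

1.50 mM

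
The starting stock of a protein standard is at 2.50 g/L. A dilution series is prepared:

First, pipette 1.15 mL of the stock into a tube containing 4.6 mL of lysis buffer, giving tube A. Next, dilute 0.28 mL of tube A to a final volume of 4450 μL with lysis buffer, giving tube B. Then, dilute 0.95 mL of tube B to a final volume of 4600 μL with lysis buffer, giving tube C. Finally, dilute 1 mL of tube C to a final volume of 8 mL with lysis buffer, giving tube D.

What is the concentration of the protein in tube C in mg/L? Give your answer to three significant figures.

6.50 mg/L

Step 1: 1.15 mL + 4.6 mL = 5.75 mL total → factor 5.75/1.15 = 5
Step 2: 0.28 mL brought to 4450 μL → factor 4.45/0.28 = 15.893
Step 3: 0.95 mL brought to 4600 μL → factor 4.6/0.95 = 4.8421
Dilution factor through tube C = 5 × 15.893 × 4.8421 = 384.77
[tube C] = 2.50 g/L / 384.77 = 0.006497 g/L = 6.50 mg/L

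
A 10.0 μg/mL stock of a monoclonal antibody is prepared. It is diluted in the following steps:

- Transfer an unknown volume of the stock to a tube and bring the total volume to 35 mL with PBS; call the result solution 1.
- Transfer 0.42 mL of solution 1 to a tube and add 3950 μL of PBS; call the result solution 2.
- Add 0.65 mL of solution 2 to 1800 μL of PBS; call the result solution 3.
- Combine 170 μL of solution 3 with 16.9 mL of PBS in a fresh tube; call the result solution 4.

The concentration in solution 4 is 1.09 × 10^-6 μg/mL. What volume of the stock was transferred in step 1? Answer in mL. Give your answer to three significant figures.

0.0150 mL

Step 1: v brought to 35 mL → factor = 35 mL/v
Step 2: 0.42 mL + 3950 μL = 4.37 mL total → factor 4.37/0.42 = 10.405
Step 3: 0.65 mL + 1800 μL = 2.45 mL total → factor 2.45/0.65 = 3.7692
Step 4: 170 μL + 16.9 mL = 17070 μL total → factor 17070/170 = 100.41
Product of known-step factors = 3937.9
Overall factor = 10.0 μg/mL / (1.09 × 10^-6 μg/mL) = 9.1743 × 10^6
Step-1 factor = 9.1743 × 10^6 / 3937.9 = 2329.7
v = 35 mL / 2329.7 = 0.0150 mL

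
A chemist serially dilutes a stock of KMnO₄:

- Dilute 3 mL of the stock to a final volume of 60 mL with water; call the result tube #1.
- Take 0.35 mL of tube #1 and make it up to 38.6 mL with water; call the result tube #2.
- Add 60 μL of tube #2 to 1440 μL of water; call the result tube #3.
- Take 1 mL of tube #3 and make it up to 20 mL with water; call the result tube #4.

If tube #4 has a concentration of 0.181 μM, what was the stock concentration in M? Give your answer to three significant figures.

0.200 M

Step 1: 3 mL brought to 60 mL → factor 60/3 = 20
Step 2: 0.35 mL brought to 38.6 mL → factor 38.6/0.35 = 110.29
Step 3: 60 μL + 1440 μL = 1500 μL total → factor 1500/60 = 25
Step 4: 1 mL brought to 20 mL → factor 20/1 = 20
Overall dilution factor = 20 × 110.29 × 25 × 20 = 1.1029 × 10^6
Stock = 0.181 μM × 1.1029 × 10^6 = 1.996 × 10^5 μM = 0.200 M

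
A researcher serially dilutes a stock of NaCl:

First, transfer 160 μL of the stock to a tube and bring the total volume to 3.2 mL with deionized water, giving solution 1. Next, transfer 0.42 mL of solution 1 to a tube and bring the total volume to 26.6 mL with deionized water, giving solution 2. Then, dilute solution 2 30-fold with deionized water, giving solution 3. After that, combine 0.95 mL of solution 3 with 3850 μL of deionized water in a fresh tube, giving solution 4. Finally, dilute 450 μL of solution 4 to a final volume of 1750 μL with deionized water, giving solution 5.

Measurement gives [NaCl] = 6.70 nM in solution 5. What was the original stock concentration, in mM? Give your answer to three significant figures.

5.00 mM

Step 1: 160 μL brought to 3.2 mL → factor 3200/160 = 20
Step 2: 0.42 mL brought to 26.6 mL → factor 26.6/0.42 = 63.333
Step 3: 30-fold → factor 30
Step 4: 0.95 mL + 3850 μL = 4.8 mL total → factor 4.8/0.95 = 5.0526
Step 5: 450 μL brought to 1750 μL → factor 1750/450 = 3.8889
Overall dilution factor = 20 × 63.333 × 30 × 5.0526 × 3.8889 = 7.4667 × 10^5
Stock = 6.70 nM × 7.4667 × 10^5 = 5.003 × 10^6 nM = 5.00 mM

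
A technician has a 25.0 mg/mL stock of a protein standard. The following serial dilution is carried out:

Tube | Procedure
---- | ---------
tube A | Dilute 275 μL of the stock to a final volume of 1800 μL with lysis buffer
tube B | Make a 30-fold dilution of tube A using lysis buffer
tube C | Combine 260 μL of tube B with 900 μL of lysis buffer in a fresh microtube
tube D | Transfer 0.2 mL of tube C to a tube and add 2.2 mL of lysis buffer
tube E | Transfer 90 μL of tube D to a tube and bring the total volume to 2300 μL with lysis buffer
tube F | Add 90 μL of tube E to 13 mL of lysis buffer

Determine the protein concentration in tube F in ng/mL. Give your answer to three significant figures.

Step 1: 275 μL brought to 1800 μL → factor 1800/275 = 6.5455
Step 2: 30-fold → factor 30
Step 3: 260 μL + 900 μL = 1160 μL total → factor 1160/260 = 4.4615
Step 4: 0.2 mL + 2.2 mL = 2.4 mL total → factor 2.4/0.2 = 12
Step 5: 90 μL brought to 2300 μL → factor 2300/90 = 25.556
Step 6: 90 μL + 13 mL = 13090 μL total → factor 13090/90 = 145.44
Overall dilution factor = 6.5455 × 30 × 4.4615 × 12 × 25.556 × 145.44 = 3.9076 × 10^7
Final = 25.0 mg/mL / 3.9076 × 10^7 = 6.398 × 10^-7 mg/mL = 0.640 ng/mL

0.640 ng/mL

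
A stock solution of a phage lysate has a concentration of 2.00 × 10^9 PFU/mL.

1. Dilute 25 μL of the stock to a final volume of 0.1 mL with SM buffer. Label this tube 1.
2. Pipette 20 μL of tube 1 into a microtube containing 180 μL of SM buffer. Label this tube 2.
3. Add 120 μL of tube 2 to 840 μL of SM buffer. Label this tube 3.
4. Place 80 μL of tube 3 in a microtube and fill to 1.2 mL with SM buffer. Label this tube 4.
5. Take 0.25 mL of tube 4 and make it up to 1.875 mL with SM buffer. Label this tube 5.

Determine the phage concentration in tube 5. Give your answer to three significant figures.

Step 1: 25 μL brought to 0.1 mL → factor 100/25 = 4
Step 2: 20 μL + 180 μL = 200 μL total → factor 200/20 = 10
Step 3: 120 μL + 840 μL = 960 μL total → factor 960/120 = 8
Step 4: 80 μL brought to 1.2 mL → factor 1200/80 = 15
Step 5: 0.25 mL brought to 1.875 mL → factor 1.875/0.25 = 7.5
Overall dilution factor = 4 × 10 × 8 × 15 × 7.5 = 36000
Final = 2.00 × 10^9 PFU/mL / 36000 = 5.56 × 10^4 PFU/mL

5.56 × 10^4 PFU/mL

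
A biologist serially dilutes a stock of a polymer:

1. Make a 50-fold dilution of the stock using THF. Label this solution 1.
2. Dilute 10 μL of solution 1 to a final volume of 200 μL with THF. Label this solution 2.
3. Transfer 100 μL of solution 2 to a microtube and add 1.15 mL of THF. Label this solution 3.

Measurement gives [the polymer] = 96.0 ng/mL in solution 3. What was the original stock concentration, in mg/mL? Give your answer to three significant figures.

1.20 mg/mL

Step 1: 50-fold → factor 50
Step 2: 10 μL brought to 200 μL → factor 200/10 = 20
Step 3: 100 μL + 1.15 mL = 1250 μL total → factor 1250/100 = 12.5
Overall dilution factor = 50 × 20 × 12.5 = 12500
Stock = 96.0 ng/mL × 12500 = 1.200 × 10^6 ng/mL = 1.20 mg/mL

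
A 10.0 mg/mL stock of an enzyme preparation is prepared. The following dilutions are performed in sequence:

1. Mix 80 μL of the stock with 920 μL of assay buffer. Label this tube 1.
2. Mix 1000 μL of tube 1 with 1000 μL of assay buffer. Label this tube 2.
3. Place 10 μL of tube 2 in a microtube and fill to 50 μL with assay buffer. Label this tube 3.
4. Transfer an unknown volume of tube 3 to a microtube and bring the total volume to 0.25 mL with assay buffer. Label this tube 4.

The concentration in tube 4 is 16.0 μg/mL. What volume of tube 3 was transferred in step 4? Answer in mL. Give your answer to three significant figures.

Step 1: 80 μL + 920 μL = 1000 μL total → factor 1000/80 = 12.5
Step 2: 1000 μL + 1000 μL = 2000 μL total → factor 2000/1000 = 2
Step 3: 10 μL brought to 50 μL → factor 50/10 = 5
Step 4: v brought to 0.25 mL → factor = 0.25 mL/v
Product of known-step factors = 125
Overall factor = 10.0 mg/mL / (16.0 μg/mL) = 625
Step-4 factor = 625 / 125 = 5
v = 0.25 mL / 5 = 0.0500 mL

0.0500 mL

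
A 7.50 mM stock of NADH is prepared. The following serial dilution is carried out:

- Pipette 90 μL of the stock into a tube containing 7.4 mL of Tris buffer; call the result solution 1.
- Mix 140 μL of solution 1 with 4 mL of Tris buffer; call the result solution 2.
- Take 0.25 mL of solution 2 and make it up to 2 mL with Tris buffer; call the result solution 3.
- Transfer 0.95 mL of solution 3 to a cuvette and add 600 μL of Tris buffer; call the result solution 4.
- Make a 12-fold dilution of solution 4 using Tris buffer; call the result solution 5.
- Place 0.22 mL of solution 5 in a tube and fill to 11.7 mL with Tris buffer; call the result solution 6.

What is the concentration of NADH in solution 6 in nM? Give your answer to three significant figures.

0.366 nM

Step 1: 90 μL + 7.4 mL = 7490 μL total → factor 7490/90 = 83.222
Step 2: 140 μL + 4 mL = 4140 μL total → factor 4140/140 = 29.571
Step 3: 0.25 mL brought to 2 mL → factor 2/0.25 = 8
Step 4: 0.95 mL + 600 μL = 1.55 mL total → factor 1.55/0.95 = 1.6316
Step 5: 12-fold → factor 12
Step 6: 0.22 mL brought to 11.7 mL → factor 11.7/0.22 = 53.182
Overall dilution factor = 83.222 × 29.571 × 8 × 1.6316 × 12 × 53.182 = 2.05 × 10^7
Final = 7.50 mM / 2.05 × 10^7 = 3.659 × 10^-7 mM = 0.366 nM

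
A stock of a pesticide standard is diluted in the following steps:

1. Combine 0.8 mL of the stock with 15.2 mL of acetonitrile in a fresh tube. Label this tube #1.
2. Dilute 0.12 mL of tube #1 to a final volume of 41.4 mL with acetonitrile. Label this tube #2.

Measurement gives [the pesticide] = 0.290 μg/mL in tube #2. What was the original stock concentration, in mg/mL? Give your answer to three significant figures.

Step 1: 0.8 mL + 15.2 mL = 16 mL total → factor 16/0.8 = 20
Step 2: 0.12 mL brought to 41.4 mL → factor 41.4/0.12 = 345
Overall dilution factor = 20 × 345 = 6900
Stock = 0.290 μg/mL × 6900 = 2001 μg/mL = 2.00 mg/mL

2.00 mg/mL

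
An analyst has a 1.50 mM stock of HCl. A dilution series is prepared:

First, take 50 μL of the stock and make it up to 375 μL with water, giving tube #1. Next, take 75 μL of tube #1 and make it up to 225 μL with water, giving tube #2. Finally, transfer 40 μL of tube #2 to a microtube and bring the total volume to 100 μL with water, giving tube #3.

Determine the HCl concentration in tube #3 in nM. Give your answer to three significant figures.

2.67 × 10^4 nM

Step 1: 50 μL brought to 375 μL → factor 375/50 = 7.5
Step 2: 75 μL brought to 225 μL → factor 225/75 = 3
Step 3: 40 μL brought to 100 μL → factor 100/40 = 2.5
Overall dilution factor = 7.5 × 3 × 2.5 = 56.25
Final = 1.50 mM / 56.25 = 0.02667 mM = 2.67 × 10^4 nM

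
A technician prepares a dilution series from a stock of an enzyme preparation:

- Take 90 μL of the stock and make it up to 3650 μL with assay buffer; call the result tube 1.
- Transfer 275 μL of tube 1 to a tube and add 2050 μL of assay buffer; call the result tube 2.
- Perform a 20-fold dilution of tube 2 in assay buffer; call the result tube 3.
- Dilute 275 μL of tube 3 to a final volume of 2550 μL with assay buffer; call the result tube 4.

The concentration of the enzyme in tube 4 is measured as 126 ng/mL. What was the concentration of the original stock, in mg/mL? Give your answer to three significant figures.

Step 1: 90 μL brought to 3650 μL → factor 3650/90 = 40.556
Step 2: 275 μL + 2050 μL = 2325 μL total → factor 2325/275 = 8.4545
Step 3: 20-fold → factor 20
Step 4: 275 μL brought to 2550 μL → factor 2550/275 = 9.2727
Overall dilution factor = 40.556 × 8.4545 × 20 × 9.2727 = 63588
Stock = 126 ng/mL × 63588 = 8.012 × 10^6 ng/mL = 8.01 mg/mL

8.01 mg/mL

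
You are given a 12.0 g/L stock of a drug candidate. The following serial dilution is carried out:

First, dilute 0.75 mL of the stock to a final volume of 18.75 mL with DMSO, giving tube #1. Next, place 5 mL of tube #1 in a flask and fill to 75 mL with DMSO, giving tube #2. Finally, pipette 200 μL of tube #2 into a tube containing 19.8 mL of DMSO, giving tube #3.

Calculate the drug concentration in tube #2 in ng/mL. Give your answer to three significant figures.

3.20 × 10^4 ng/mL

Step 1: 0.75 mL brought to 18.75 mL → factor 18.75/0.75 = 25
Step 2: 5 mL brought to 75 mL → factor 75/5 = 15
Dilution factor through tube #2 = 25 × 15 = 375
[tube #2] = 12.0 g/L / 375 = 0.03200 g/L = 3.20 × 10^4 ng/mL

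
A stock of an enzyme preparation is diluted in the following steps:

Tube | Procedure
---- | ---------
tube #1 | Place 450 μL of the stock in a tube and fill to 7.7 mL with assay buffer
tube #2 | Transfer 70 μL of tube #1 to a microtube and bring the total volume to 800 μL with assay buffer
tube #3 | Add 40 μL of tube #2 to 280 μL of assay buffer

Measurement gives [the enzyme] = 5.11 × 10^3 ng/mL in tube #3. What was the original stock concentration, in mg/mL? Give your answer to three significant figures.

Step 1: 450 μL brought to 7.7 mL → factor 7700/450 = 17.111
Step 2: 70 μL brought to 800 μL → factor 800/70 = 11.429
Step 3: 40 μL + 280 μL = 320 μL total → factor 320/40 = 8
Overall dilution factor = 17.111 × 11.429 × 8 = 1564.4
Stock = 5.11 × 10^3 ng/mL × 1564.4 = 7.994 × 10^6 ng/mL = 7.99 mg/mL

7.99 mg/mL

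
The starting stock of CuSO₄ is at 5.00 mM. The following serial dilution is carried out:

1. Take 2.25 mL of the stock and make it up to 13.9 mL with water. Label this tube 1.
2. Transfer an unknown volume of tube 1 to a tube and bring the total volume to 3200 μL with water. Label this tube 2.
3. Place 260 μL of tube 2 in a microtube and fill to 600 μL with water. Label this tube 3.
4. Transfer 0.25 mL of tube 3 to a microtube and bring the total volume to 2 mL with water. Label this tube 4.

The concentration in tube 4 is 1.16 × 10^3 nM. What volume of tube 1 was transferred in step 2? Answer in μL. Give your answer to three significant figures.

Step 1: 2.25 mL brought to 13.9 mL → factor 13.9/2.25 = 6.1778
Step 2: v brought to 3200 μL → factor = 3200 μL/v
Step 3: 260 μL brought to 600 μL → factor 600/260 = 2.3077
Step 4: 0.25 mL brought to 2 mL → factor 2/0.25 = 8
Product of known-step factors = 114.05
Overall factor = 5.00 mM / (1.16 × 10^3 nM) = 4310.3
Step-2 factor = 4310.3 / 114.05 = 37.793
v = 3200 μL / 37.793 = 84.7 μL

84.7 μL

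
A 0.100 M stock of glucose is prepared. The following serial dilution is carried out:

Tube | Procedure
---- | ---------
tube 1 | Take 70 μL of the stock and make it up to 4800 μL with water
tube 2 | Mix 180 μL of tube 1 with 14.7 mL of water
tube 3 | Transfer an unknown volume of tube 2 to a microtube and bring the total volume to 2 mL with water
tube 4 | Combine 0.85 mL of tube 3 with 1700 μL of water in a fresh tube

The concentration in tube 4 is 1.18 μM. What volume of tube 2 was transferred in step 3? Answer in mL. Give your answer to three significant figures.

Step 1: 70 μL brought to 4800 μL → factor 4800/70 = 68.571
Step 2: 180 μL + 14.7 mL = 14880 μL total → factor 14880/180 = 82.667
Step 3: v brought to 2 mL → factor = 2 mL/v
Step 4: 0.85 mL + 1700 μL = 2.55 mL total → factor 2.55/0.85 = 3
Product of known-step factors = 17006
Overall factor = 0.100 M / (1.18 μM) = 84746
Step-3 factor = 84746 / 17006 = 4.9834
v = 2 mL / 4.9834 = 0.401 mL

0.401 mL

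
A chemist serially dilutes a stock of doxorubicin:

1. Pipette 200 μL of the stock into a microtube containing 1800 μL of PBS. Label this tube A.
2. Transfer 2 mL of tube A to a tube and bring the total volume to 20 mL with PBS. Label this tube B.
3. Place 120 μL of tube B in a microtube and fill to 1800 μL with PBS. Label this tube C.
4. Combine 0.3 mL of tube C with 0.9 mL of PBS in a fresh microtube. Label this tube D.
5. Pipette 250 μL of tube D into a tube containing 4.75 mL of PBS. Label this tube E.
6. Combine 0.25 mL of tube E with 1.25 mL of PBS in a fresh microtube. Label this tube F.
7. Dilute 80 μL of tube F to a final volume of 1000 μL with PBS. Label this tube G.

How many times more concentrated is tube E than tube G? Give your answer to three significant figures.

75.0

Step 1: 200 μL + 1800 μL = 2000 μL total → factor 2000/200 = 10
Step 2: 2 mL brought to 20 mL → factor 20/2 = 10
Step 3: 120 μL brought to 1800 μL → factor 1800/120 = 15
Step 4: 0.3 mL + 0.9 mL = 1.2 mL total → factor 1.2/0.3 = 4
Step 5: 250 μL + 4.75 mL = 5000 μL total → factor 5000/250 = 20
Step 6: 0.25 mL + 1.25 mL = 1.5 mL total → factor 1.5/0.25 = 6
Step 7: 80 μL brought to 1000 μL → factor 1000/80 = 12.5
Dilution factor to tube E = 1.2 × 10^5; to tube G = 9 × 10^6
[tube E]/[tube G] = (factor to tube G)/(factor to tube E) = 9 × 10^6/1.2 × 10^5 = 75.0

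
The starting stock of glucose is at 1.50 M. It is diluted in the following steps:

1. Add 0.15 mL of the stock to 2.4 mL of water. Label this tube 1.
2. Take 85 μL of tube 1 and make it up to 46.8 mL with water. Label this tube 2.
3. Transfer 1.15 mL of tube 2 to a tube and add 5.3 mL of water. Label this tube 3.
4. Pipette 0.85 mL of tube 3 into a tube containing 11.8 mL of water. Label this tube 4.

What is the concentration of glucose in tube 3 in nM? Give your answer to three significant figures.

2.86 × 10^4 nM

Step 1: 0.15 mL + 2.4 mL = 2.55 mL total → factor 2.55/0.15 = 17
Step 2: 85 μL brought to 46.8 mL → factor 46800/85 = 550.59
Step 3: 1.15 mL + 5.3 mL = 6.45 mL total → factor 6.45/1.15 = 5.6087
Dilution factor through tube 3 = 17 × 550.59 × 5.6087 = 52497
[tube 3] = 1.50 M / 52497 = 2.857 × 10^-5 M = 2.86 × 10^4 nM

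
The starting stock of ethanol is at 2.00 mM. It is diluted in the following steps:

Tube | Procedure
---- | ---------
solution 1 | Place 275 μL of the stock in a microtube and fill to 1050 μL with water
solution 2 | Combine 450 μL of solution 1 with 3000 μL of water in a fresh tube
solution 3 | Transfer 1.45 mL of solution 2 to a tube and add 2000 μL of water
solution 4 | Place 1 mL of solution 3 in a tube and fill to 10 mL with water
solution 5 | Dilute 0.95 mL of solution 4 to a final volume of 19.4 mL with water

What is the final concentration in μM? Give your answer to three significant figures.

Step 1: 275 μL brought to 1050 μL → factor 1050/275 = 3.8182
Step 2: 450 μL + 3000 μL = 3450 μL total → factor 3450/450 = 7.6667
Step 3: 1.45 mL + 2000 μL = 3.45 mL total → factor 3.45/1.45 = 2.3793
Step 4: 1 mL brought to 10 mL → factor 10/1 = 10
Step 5: 0.95 mL brought to 19.4 mL → factor 19.4/0.95 = 20.421
Overall dilution factor = 3.8182 × 7.6667 × 2.3793 × 10 × 20.421 = 14223
Final = 2.00 mM / 14223 = 0.0001406 mM = 0.141 μM

0.141 μM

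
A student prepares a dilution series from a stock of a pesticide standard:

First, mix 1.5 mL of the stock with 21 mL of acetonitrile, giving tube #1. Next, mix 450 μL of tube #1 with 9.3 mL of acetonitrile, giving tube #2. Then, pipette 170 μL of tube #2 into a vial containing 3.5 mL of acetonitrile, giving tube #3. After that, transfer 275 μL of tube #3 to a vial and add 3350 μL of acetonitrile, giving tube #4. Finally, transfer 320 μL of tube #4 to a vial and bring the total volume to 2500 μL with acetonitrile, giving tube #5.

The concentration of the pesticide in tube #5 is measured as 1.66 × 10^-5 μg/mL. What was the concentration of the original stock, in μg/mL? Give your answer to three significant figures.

Step 1: 1.5 mL + 21 mL = 22.5 mL total → factor 22.5/1.5 = 15
Step 2: 450 μL + 9.3 mL = 9750 μL total → factor 9750/450 = 21.667
Step 3: 170 μL + 3.5 mL = 3670 μL total → factor 3670/170 = 21.588
Step 4: 275 μL + 3350 μL = 3625 μL total → factor 3625/275 = 13.182
Step 5: 320 μL brought to 2500 μL → factor 2500/320 = 7.8125
Overall dilution factor = 15 × 21.667 × 21.588 × 13.182 × 7.8125 = 7.2255 × 10^5
Stock = 1.66 × 10^-5 μg/mL × 7.2255 × 10^5 = 12.0 μg/mL

12.0 μg/mL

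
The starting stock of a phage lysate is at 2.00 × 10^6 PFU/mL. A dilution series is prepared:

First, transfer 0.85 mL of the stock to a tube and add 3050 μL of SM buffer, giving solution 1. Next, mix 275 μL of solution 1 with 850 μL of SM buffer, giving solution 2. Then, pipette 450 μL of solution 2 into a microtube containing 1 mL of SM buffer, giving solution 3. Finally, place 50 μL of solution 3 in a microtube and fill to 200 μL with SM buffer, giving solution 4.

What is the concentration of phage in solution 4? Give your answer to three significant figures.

Step 1: 0.85 mL + 3050 μL = 3.9 mL total → factor 3.9/0.85 = 4.5882
Step 2: 275 μL + 850 μL = 1125 μL total → factor 1125/275 = 4.0909
Step 3: 450 μL + 1 mL = 1450 μL total → factor 1450/450 = 3.2222
Step 4: 50 μL brought to 200 μL → factor 200/50 = 4
Overall dilution factor = 4.5882 × 4.0909 × 3.2222 × 4 = 241.93
Final = 2.00 × 10^6 PFU/mL / 241.93 = 8.27 × 10^3 PFU/mL

8.27 × 10^3 PFU/mL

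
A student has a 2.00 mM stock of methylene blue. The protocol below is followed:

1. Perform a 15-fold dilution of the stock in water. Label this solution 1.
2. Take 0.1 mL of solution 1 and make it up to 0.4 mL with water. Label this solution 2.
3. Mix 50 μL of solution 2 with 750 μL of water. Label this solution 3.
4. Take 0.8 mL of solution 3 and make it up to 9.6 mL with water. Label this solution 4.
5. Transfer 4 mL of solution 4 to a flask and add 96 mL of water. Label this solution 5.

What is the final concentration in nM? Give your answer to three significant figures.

Step 1: 15-fold → factor 15
Step 2: 0.1 mL brought to 0.4 mL → factor 0.4/0.1 = 4
Step 3: 50 μL + 750 μL = 800 μL total → factor 800/50 = 16
Step 4: 0.8 mL brought to 9.6 mL → factor 9.6/0.8 = 12
Step 5: 4 mL + 96 mL = 100 mL total → factor 100/4 = 25
Overall dilution factor = 15 × 4 × 16 × 12 × 25 = 2.88 × 10^5
Final = 2.00 mM / 2.88 × 10^5 = 6.944 × 10^-6 mM = 6.94 nM

6.94 nM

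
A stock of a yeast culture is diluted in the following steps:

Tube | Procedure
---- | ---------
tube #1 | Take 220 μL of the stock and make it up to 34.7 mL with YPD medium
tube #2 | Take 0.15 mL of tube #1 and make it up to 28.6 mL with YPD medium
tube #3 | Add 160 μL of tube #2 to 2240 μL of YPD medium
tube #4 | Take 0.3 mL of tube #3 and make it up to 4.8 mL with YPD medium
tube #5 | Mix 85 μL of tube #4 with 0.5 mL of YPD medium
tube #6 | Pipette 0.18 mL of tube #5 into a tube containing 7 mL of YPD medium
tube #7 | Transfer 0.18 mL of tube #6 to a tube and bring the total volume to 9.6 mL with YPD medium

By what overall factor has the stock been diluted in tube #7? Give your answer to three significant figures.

Step 1: 220 μL brought to 34.7 mL → factor 34700/220 = 157.73
Step 2: 0.15 mL brought to 28.6 mL → factor 28.6/0.15 = 190.67
Step 3: 160 μL + 2240 μL = 2400 μL total → factor 2400/160 = 15
Step 4: 0.3 mL brought to 4.8 mL → factor 4.8/0.3 = 16
Step 5: 85 μL + 0.5 mL = 585 μL total → factor 585/85 = 6.8824
Step 6: 0.18 mL + 7 mL = 7.18 mL total → factor 7.18/0.18 = 39.889
Step 7: 0.18 mL brought to 9.6 mL → factor 9.6/0.18 = 53.333
Overall dilution factor = 157.73 × 190.67 × 15 × 16 × 6.8824 × 39.889 × 53.333 = 1.0568 × 10^11

1.06 × 10^11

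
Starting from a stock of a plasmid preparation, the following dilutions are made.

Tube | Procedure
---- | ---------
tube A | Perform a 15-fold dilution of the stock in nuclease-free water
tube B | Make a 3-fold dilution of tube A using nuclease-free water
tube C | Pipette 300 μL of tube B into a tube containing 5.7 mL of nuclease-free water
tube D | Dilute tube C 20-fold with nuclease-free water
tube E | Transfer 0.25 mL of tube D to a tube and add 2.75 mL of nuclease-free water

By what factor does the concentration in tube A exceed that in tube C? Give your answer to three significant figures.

60.0

Step 1: 15-fold → factor 15
Step 2: 3-fold → factor 3
Step 3: 300 μL + 5.7 mL = 6000 μL total → factor 6000/300 = 20
Dilution factor to tube A = 15; to tube C = 900
[tube A]/[tube C] = (factor to tube C)/(factor to tube A) = 900/15 = 60.0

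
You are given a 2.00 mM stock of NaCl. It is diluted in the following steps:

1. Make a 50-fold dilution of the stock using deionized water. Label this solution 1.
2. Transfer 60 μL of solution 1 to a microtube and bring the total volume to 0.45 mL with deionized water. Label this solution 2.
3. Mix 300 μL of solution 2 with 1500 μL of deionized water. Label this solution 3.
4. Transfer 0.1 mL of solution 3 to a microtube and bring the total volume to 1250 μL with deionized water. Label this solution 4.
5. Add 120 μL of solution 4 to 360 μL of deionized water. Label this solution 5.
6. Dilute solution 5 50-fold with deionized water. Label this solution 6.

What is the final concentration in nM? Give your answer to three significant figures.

0.356 nM

Step 1: 50-fold → factor 50
Step 2: 60 μL brought to 0.45 mL → factor 450/60 = 7.5
Step 3: 300 μL + 1500 μL = 1800 μL total → factor 1800/300 = 6
Step 4: 0.1 mL brought to 1250 μL → factor 1.25/0.1 = 12.5
Step 5: 120 μL + 360 μL = 480 μL total → factor 480/120 = 4
Step 6: 50-fold → factor 50
Overall dilution factor = 50 × 7.5 × 6 × 12.5 × 4 × 50 = 5.625 × 10^6
Final = 2.00 mM / 5.625 × 10^6 = 3.556 × 10^-7 mM = 0.356 nM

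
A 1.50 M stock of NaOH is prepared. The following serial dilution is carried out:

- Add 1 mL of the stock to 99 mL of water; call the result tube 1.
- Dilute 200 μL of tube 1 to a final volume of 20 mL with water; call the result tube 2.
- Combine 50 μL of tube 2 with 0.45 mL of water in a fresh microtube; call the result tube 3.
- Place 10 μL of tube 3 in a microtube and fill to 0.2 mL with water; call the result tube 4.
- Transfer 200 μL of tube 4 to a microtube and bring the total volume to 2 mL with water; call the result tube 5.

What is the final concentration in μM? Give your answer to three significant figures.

Step 1: 1 mL + 99 mL = 100 mL total → factor 100/1 = 100
Step 2: 200 μL brought to 20 mL → factor 20000/200 = 100
Step 3: 50 μL + 0.45 mL = 500 μL total → factor 500/50 = 10
Step 4: 10 μL brought to 0.2 mL → factor 200/10 = 20
Step 5: 200 μL brought to 2 mL → factor 2000/200 = 10
Overall dilution factor = 100 × 100 × 10 × 20 × 10 = 2 × 10^7
Final = 1.50 M / 2 × 10^7 = 7.500 × 10^-8 M = 0.0750 μM

0.0750 μM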